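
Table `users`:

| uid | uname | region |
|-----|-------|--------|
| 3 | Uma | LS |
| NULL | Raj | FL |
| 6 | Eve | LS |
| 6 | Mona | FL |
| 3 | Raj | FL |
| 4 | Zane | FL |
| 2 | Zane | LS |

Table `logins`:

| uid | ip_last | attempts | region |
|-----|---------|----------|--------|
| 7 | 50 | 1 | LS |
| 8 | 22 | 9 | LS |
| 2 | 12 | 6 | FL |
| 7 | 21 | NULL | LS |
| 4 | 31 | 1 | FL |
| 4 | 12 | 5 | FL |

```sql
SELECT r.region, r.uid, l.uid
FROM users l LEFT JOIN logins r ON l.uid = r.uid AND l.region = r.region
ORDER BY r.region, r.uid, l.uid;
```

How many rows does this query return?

LEFT JOIN keeps every row from `users`; unmatched rows get NULL for `logins`'s columns.
Matching on l.uid = r.uid AND l.region = r.region. A NULL in a compared column never satisfies the condition.
- l[0] uid=3, region=LS → no match; kept with NULLs on the r side.
- l[1] uid=NULL, region=FL → no match; kept with NULLs on the r side.
- l[2] uid=6, region=LS → no match; kept with NULLs on the r side.
- l[3] uid=6, region=FL → no match; kept with NULLs on the r side.
- l[4] uid=3, region=FL → no match; kept with NULLs on the r side.
- l[5] uid=4, region=FL → 2 match(es) in r → 2 row(s).
- l[6] uid=2, region=LS → no match; kept with NULLs on the r side.
Total: 2 matched + 6 padded = 8 rows.

8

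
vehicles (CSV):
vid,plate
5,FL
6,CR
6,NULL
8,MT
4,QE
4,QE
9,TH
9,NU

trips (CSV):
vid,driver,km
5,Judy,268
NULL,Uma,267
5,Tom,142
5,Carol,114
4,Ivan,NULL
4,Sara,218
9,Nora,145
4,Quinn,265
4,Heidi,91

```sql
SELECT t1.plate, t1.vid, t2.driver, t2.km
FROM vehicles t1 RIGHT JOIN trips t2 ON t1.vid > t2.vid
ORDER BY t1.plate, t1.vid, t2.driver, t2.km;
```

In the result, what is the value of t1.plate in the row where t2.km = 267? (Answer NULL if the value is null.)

RIGHT JOIN keeps every row from `trips`; unmatched rows get NULL for `vehicles`'s columns.
Matching on t1.vid > t2.vid. A NULL in a compared column never satisfies the condition.
- t1 (vid=5) pairs with 4 row(s) of t2.
- t1 (vid=6) pairs with 7 row(s) of t2.
- t1 (vid=6) pairs with 7 row(s) of t2.
- t1 (vid=8) pairs with 7 row(s) of t2.
- t1 (vid=4) has no partner in t2.
- t1 (vid=4) has no partner in t2.
- t1 (vid=9) pairs with 7 row(s) of t2.
- t1 (vid=9) pairs with 7 row(s) of t2.
- plus 2 unmatched t2 row(s), each kept with NULL t1 columns.

NULL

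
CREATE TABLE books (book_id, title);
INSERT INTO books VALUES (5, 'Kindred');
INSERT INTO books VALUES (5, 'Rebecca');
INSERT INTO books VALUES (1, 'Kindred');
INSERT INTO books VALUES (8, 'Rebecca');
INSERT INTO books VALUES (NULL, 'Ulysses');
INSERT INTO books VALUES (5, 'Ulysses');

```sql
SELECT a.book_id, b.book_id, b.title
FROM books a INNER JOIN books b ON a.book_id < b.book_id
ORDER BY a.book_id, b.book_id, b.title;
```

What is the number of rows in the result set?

7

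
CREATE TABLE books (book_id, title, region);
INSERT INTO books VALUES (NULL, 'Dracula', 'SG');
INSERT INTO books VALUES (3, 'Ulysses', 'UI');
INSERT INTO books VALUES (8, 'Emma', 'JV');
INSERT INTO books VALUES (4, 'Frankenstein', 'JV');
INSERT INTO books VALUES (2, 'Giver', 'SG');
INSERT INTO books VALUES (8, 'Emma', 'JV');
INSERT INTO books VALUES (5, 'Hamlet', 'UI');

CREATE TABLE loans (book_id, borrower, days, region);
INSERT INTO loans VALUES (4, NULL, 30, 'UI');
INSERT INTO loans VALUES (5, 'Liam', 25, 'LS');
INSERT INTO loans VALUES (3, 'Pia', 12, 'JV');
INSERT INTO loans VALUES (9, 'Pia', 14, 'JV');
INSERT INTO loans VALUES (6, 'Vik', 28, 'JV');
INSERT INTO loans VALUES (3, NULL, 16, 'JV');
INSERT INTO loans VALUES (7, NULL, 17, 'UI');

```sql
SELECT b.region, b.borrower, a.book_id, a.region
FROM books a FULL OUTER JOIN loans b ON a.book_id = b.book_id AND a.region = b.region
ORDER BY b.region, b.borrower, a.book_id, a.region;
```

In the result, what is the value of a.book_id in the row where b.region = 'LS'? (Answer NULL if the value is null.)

NULL

FULL OUTER JOIN keeps every row from both sides; unmatched rows get NULL for the other side's columns.
Matching on a.book_id = b.book_id AND a.region = b.region. A NULL in a compared column never satisfies the condition.
- a (book_id=NULL, region=SG) has no partner → padded with NULL.
- a (book_id=3, region=UI) has no partner → padded with NULL.
- a (book_id=8, region=JV) has no partner → padded with NULL.
- a (book_id=4, region=JV) has no partner → padded with NULL.
- a (book_id=2, region=SG) has no partner → padded with NULL.
- a (book_id=8, region=JV) has no partner → padded with NULL.
- a (book_id=5, region=UI) has no partner → padded with NULL.
- 7 row(s) from b found no a partner → padded with NULL.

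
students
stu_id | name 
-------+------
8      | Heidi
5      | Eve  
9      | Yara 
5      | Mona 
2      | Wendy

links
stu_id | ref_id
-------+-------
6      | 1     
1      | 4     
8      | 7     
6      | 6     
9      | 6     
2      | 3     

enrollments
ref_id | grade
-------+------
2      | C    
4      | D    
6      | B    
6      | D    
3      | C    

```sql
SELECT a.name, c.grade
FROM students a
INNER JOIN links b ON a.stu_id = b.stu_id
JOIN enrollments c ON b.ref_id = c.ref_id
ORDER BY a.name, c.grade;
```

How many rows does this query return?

Evaluate left to right. First `students a INNER JOIN links b` on stu_id: 3 row(s).
Then INNER JOIN `enrollments c` on ref_id: keep only rows whose b.ref_id appears in c.
Result: 3 row(s).

3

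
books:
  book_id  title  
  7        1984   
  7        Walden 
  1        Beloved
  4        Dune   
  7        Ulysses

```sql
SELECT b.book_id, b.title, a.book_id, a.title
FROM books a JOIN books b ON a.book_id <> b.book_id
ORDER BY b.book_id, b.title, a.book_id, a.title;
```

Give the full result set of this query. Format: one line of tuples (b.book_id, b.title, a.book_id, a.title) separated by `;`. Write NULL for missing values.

(1, Beloved, 4, Dune); (1, Beloved, 7, 1984); (1, Beloved, 7, Ulysses); (1, Beloved, 7, Walden); (4, Dune, 1, Beloved); (4, Dune, 7, 1984); (4, Dune, 7, Ulysses); (4, Dune, 7, Walden); (7, 1984, 1, Beloved); (7, 1984, 4, Dune); (7, Ulysses, 1, Beloved); (7, Ulysses, 4, Dune); (7, Walden, 1, Beloved); (7, Walden, 4, Dune)

INNER JOIN keeps only pairs where the ON condition holds.
Matching on a.book_id <> b.book_id.
- a row (book_id=7): matches 2 b row(s) → 2 output row(s).
- a row (book_id=7): matches 2 b row(s) → 2 output row(s).
- a row (book_id=1): matches 4 b row(s) → 4 output row(s).
- a row (book_id=4): matches 4 b row(s) → 4 output row(s).
- a row (book_id=7): matches 2 b row(s) → 2 output row(s).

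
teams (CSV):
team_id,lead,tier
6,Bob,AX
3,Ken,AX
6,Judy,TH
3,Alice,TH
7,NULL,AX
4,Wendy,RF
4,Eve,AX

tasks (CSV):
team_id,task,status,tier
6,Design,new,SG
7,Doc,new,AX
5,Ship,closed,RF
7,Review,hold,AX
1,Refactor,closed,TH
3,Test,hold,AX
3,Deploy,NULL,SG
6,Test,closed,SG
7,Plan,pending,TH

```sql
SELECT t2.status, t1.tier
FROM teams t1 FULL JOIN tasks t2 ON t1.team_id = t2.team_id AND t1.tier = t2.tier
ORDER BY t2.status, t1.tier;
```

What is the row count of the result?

14

FULL OUTER JOIN keeps every row from both sides; unmatched rows get NULL for the other side's columns.
Matching on t1.team_id = t2.team_id AND t1.tier = t2.tier.
- t1[0] team_id=6, tier=AX → no match; kept with NULLs on the t2 side.
- t1[1] team_id=3, tier=AX → 1 match(es) in t2 → 1 row(s).
- t1[2] team_id=6, tier=TH → no match; kept with NULLs on the t2 side.
- t1[3] team_id=3, tier=TH → no match; kept with NULLs on the t2 side.
- t1[4] team_id=7, tier=AX → 2 match(es) in t2 → 2 row(s).
- t1[5] team_id=4, tier=RF → no match; kept with NULLs on the t2 side.
- t1[6] team_id=4, tier=AX → no match; kept with NULLs on the t2 side.
- plus 6 unmatched t2 row(s), each kept with NULL t1 columns.
Total: 3 matched + 11 padded = 14 rows.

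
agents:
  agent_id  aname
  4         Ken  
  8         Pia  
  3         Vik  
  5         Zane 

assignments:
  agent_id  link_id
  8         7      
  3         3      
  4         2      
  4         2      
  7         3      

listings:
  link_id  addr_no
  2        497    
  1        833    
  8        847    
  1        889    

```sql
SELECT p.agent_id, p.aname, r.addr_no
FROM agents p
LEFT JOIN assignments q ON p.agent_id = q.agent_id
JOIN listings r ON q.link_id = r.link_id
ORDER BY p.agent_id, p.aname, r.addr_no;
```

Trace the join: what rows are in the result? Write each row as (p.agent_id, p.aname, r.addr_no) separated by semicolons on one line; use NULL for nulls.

Evaluate left to right. First `agents p LEFT JOIN assignments q` on agent_id: 5 row(s).
Then INNER JOIN `listings r` on link_id: keep only rows whose q.link_id appears in r.

(4, Ken, 497); (4, Ken, 497)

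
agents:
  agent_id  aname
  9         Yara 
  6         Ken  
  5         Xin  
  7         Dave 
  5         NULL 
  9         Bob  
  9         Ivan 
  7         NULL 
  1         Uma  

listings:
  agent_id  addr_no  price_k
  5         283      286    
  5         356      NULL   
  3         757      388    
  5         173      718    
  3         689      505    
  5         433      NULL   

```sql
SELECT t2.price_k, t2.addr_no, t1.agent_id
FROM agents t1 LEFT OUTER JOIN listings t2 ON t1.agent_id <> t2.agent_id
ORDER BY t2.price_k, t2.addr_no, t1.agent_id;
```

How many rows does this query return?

46

LEFT JOIN keeps every row from `agents`; unmatched rows get NULL for `listings`'s columns.
Matching on t1.agent_id <> t2.agent_id.
Matched pairs: 46; unmatched t1 rows kept: 0.
Total: 46 rows.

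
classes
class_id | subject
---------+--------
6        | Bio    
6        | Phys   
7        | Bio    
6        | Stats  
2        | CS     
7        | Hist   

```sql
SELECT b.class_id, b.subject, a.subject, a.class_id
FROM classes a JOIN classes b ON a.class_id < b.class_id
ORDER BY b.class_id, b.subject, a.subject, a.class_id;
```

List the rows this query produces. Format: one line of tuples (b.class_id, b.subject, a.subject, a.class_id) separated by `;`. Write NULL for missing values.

(6, Bio, CS, 2); (6, Phys, CS, 2); (6, Stats, CS, 2); (7, Bio, Bio, 6); (7, Bio, CS, 2); (7, Bio, Phys, 6); (7, Bio, Stats, 6); (7, Hist, Bio, 6); (7, Hist, CS, 2); (7, Hist, Phys, 6); (7, Hist, Stats, 6)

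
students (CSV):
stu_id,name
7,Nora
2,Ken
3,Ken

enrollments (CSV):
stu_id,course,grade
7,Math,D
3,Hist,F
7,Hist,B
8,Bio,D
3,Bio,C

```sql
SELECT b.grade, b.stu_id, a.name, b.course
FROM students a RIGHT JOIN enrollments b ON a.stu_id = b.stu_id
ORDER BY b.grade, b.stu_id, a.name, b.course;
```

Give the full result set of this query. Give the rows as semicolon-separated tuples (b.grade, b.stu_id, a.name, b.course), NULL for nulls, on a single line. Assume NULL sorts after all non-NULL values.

RIGHT JOIN keeps every row from `enrollments`; unmatched rows get NULL for `students`'s columns.
Matching on a.stu_id = b.stu_id.
- a[0] stu_id=7 → 2 match(es) in b → 2 row(s).
- a[1] stu_id=2 → no match.
- a[2] stu_id=3 → 2 match(es) in b → 2 row(s).
- 1 b row(s) had no a match → kept, a columns NULL.
After projecting and ordering:
b.grade | b.stu_id | a.name | b.course
B | 7 | Nora | Hist
C | 3 | Ken | Bio
D | 7 | Nora | Math
D | 8 | NULL | Bio
F | 3 | Ken | Hist

(B, 7, Nora, Hist); (C, 3, Ken, Bio); (D, 7, Nora, Math); (D, 8, NULL, Bio); (F, 3, Ken, Hist)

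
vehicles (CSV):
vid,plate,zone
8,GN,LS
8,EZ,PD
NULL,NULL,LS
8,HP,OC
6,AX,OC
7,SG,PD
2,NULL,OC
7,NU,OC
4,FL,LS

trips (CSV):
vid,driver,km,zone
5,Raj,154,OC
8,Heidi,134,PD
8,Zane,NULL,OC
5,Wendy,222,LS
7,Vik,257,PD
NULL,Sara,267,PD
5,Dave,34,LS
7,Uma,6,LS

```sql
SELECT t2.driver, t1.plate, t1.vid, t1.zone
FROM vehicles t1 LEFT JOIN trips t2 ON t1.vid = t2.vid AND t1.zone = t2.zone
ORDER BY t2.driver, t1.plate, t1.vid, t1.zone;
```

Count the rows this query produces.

9

LEFT JOIN keeps every row from `vehicles`; unmatched rows get NULL for `trips`'s columns.
Matching on t1.vid = t2.vid AND t1.zone = t2.zone. A NULL in a compared column never satisfies the condition.
Matched pairs: 3; unmatched t1 rows kept: 6.
Total: 3 matched + 6 padded = 9 rows.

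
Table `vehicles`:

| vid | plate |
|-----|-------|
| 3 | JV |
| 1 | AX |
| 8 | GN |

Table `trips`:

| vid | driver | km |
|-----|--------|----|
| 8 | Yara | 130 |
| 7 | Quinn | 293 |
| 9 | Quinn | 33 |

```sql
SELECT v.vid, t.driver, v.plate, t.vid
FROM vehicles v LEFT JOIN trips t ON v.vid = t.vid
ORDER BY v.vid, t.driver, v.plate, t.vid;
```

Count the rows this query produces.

3

LEFT JOIN keeps every row from `vehicles`; unmatched rows get NULL for `trips`'s columns.
Matching on v.vid = t.vid.
- v (vid=3) has no partner → padded with NULL.
- v (vid=1) has no partner → padded with NULL.
- v (vid=8) pairs with 1 row(s) of t.
Total: 1 matched + 2 padded = 3 rows.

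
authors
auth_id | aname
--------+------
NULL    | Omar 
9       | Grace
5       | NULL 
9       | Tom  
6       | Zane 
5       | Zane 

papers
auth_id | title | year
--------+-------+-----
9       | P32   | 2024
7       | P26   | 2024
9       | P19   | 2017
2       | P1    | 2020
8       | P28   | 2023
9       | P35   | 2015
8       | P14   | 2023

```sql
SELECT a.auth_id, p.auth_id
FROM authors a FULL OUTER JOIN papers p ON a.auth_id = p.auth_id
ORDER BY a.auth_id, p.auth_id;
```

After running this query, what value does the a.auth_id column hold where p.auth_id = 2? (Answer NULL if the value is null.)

NULL

FULL OUTER JOIN keeps every row from both sides; unmatched rows get NULL for the other side's columns.
Matching on a.auth_id = p.auth_id. A NULL in a compared column never satisfies the condition.
- auth_id=NULL: no p row matches, row kept with p columns NULL.
- auth_id=9: 3 matching p row(s), so 3 row(s) emitted.
- auth_id=5: no p row matches, row kept with p columns NULL.
- auth_id=9: 3 matching p row(s), so 3 row(s) emitted.
- auth_id=6: no p row matches, row kept with p columns NULL.
- auth_id=5: no p row matches, row kept with p columns NULL.
- plus 4 unmatched p row(s), each kept with NULL a columns.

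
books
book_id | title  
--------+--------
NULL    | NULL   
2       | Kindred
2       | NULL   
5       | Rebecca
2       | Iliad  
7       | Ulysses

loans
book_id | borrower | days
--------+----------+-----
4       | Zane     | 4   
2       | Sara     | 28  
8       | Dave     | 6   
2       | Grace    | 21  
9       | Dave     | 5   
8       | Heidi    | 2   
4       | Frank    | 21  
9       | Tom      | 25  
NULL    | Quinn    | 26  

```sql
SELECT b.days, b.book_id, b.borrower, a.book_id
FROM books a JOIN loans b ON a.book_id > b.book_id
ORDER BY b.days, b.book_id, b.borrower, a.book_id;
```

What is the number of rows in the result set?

INNER JOIN keeps only pairs where the ON condition holds.
Matching on a.book_id > b.book_id. A NULL in a compared column never satisfies the condition.
- a row (book_id=NULL): no match → dropped.
- a row (book_id=2): no match → dropped.
- a row (book_id=2): no match → dropped.
- a row (book_id=5): matches 4 b row(s) → 4 output row(s).
- a row (book_id=2): no match → dropped.
- a row (book_id=7): matches 4 b row(s) → 4 output row(s).
Total: 8 rows.

8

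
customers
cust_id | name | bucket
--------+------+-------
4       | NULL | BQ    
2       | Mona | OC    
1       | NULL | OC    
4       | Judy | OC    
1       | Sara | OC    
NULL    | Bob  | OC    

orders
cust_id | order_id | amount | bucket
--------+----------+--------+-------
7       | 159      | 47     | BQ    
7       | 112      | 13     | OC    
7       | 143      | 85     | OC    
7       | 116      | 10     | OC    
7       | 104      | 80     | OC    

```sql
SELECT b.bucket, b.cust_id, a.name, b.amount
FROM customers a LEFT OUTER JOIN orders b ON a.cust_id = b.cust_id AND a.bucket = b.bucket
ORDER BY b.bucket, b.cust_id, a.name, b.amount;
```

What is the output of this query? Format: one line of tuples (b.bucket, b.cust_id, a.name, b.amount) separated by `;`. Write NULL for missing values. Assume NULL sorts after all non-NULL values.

(NULL, NULL, Bob, NULL); (NULL, NULL, Judy, NULL); (NULL, NULL, Mona, NULL); (NULL, NULL, Sara, NULL); (NULL, NULL, NULL, NULL); (NULL, NULL, NULL, NULL)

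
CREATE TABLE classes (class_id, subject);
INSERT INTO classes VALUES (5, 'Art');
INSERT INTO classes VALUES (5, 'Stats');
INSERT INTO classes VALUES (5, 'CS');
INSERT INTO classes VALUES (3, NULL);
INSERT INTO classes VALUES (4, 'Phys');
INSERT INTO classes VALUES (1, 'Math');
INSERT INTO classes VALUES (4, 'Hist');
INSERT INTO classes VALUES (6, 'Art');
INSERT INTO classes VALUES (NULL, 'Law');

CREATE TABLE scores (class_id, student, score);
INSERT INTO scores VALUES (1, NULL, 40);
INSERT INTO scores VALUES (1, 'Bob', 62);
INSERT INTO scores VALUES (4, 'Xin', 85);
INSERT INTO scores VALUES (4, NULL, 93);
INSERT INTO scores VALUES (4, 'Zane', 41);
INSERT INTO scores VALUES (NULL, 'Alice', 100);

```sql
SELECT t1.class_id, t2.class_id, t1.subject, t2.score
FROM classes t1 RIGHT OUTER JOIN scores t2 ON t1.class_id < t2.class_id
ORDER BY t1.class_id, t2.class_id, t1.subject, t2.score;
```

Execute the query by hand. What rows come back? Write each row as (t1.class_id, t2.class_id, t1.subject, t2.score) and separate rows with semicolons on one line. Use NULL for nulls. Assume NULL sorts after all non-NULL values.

RIGHT JOIN keeps every row from `scores`; unmatched rows get NULL for `classes`'s columns.
Matching on t1.class_id < t2.class_id. A NULL in a compared column never satisfies the condition.
- t1 row (class_id=5): no match.
- t1 row (class_id=5): no match.
- t1 row (class_id=5): no match.
- t1 row (class_id=3): matches 3 t2 row(s) → 3 output row(s).
- t1 row (class_id=4): no match.
- t1 row (class_id=1): matches 3 t2 row(s) → 3 output row(s).
- t1 row (class_id=4): no match.
- t1 row (class_id=6): no match.
- t1 row (class_id=NULL): no match.
- 3 t2 row(s) had no t1 match → kept, t1 columns NULL.
After projecting and ordering:
t1.class_id | t2.class_id | t1.subject | t2.score
1 | 4 | Math | 41
1 | 4 | Math | 85
1 | 4 | Math | 93
3 | 4 | NULL | 41
3 | 4 | NULL | 85
3 | 4 | NULL | 93
NULL | 1 | NULL | 40
NULL | 1 | NULL | 62
NULL | NULL | NULL | 100

(1, 4, Math, 41); (1, 4, Math, 85); (1, 4, Math, 93); (3, 4, NULL, 41); (3, 4, NULL, 85); (3, 4, NULL, 93); (NULL, 1, NULL, 40); (NULL, 1, NULL, 62); (NULL, NULL, NULL, 100)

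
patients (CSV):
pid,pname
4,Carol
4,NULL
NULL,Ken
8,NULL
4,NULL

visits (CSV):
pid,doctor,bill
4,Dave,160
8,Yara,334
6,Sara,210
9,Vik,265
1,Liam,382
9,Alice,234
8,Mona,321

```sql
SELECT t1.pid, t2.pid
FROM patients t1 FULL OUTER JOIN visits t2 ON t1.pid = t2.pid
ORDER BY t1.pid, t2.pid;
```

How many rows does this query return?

FULL OUTER JOIN keeps every row from both sides; unmatched rows get NULL for the other side's columns.
Matching on t1.pid = t2.pid. A NULL in a compared column never satisfies the condition.
Matched pairs: 5; unmatched t1 rows kept: 1; unmatched t2 rows kept: 4.
Total: 5 matched + 5 padded = 10 rows.

10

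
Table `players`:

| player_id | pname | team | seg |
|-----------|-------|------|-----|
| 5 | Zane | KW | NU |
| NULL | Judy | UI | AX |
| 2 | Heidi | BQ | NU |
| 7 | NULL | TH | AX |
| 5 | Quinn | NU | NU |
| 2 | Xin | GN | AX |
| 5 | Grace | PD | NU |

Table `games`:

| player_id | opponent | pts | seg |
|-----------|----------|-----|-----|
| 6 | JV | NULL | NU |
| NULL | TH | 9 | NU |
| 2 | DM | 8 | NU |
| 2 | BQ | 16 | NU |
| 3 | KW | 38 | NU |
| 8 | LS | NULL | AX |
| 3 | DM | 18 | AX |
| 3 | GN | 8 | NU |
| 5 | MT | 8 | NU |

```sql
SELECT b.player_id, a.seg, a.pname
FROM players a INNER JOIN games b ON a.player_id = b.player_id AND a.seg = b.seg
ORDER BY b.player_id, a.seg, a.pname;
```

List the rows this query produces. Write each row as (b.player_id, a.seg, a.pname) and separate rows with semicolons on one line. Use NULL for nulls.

INNER JOIN keeps only pairs where the ON condition holds.
Matching on a.player_id = b.player_id AND a.seg = b.seg. A NULL in a compared column never satisfies the condition.
Matched pairs: 5.

(2, NU, Heidi); (2, NU, Heidi); (5, NU, Grace); (5, NU, Quinn); (5, NU, Zane)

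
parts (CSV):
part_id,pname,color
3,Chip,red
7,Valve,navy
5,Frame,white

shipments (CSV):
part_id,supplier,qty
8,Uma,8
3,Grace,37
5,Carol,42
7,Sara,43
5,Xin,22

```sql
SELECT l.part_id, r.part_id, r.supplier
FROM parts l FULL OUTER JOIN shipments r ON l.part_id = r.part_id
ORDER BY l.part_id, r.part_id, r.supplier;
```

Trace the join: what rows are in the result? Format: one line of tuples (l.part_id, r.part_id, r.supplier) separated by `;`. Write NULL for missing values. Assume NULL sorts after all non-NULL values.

FULL OUTER JOIN keeps every row from both sides; unmatched rows get NULL for the other side's columns.
Matching on l.part_id = r.part_id.
Matched pairs: 4; unmatched l rows kept: 0; unmatched r rows kept: 1.

(3, 3, Grace); (5, 5, Carol); (5, 5, Xin); (7, 7, Sara); (NULL, 8, Uma)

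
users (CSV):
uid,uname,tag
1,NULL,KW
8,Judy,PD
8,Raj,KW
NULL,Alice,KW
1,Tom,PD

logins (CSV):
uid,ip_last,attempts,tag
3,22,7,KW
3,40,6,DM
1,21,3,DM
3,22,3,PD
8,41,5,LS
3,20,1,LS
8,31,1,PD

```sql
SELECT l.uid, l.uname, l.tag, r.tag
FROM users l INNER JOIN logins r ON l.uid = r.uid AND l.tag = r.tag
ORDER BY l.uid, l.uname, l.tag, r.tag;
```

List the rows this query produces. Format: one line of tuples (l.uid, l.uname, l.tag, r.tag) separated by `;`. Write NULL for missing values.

(8, Judy, PD, PD)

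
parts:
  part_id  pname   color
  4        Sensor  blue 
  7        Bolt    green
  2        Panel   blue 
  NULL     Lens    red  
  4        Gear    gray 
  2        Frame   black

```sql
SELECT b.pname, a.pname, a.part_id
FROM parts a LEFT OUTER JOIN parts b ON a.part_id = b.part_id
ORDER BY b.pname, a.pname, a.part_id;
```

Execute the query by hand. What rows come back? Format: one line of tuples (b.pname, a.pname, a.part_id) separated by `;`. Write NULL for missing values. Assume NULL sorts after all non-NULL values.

LEFT JOIN keeps every row from `parts a`; unmatched rows get NULL for `parts b`'s columns.
Matching on a.part_id = b.part_id. A NULL in a compared column never satisfies the condition.
- a (part_id=4) pairs with 2 row(s) of b.
- a (part_id=7) pairs with 1 row(s) of b.
- a (part_id=2) pairs with 2 row(s) of b.
- a (part_id=NULL) has no partner → padded with NULL.
- a (part_id=4) pairs with 2 row(s) of b.
- a (part_id=2) pairs with 2 row(s) of b.
After projecting and ordering:
b.pname | a.pname | a.part_id
Bolt | Bolt | 7
Frame | Frame | 2
Frame | Panel | 2
Gear | Gear | 4
Gear | Sensor | 4
Panel | Frame | 2
Panel | Panel | 2
Sensor | Gear | 4
Sensor | Sensor | 4
NULL | Lens | NULL

(Bolt, Bolt, 7); (Frame, Frame, 2); (Frame, Panel, 2); (Gear, Gear, 4); (Gear, Sensor, 4); (Panel, Frame, 2); (Panel, Panel, 2); (Sensor, Gear, 4); (Sensor, Sensor, 4); (NULL, Lens, NULL)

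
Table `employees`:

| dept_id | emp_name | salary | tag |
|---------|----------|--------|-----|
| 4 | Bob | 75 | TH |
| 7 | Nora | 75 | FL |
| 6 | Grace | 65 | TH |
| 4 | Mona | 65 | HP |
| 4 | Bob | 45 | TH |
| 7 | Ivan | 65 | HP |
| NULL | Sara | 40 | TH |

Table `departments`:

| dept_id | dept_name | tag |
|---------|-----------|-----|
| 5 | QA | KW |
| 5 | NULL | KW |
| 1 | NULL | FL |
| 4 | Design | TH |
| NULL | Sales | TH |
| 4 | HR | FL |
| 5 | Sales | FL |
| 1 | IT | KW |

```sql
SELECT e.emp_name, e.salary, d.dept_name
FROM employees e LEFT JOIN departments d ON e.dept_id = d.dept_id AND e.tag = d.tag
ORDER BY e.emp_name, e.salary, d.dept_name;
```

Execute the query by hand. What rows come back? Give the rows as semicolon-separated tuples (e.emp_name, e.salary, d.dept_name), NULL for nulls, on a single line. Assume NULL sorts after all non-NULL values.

(Bob, 45, Design); (Bob, 75, Design); (Grace, 65, NULL); (Ivan, 65, NULL); (Mona, 65, NULL); (Nora, 75, NULL); (Sara, 40, NULL)

LEFT JOIN keeps every row from `employees`; unmatched rows get NULL for `departments`'s columns.
Matching on e.dept_id = d.dept_id AND e.tag = d.tag. A NULL in a compared column never satisfies the condition.
Matched pairs: 2; unmatched e rows kept: 5.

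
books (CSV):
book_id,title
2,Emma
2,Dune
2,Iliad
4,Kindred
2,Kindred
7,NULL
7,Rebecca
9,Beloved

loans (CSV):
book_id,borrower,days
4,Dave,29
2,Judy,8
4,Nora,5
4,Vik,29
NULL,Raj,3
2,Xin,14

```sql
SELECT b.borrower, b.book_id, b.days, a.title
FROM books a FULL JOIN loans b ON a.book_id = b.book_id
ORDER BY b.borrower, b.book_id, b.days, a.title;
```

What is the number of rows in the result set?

15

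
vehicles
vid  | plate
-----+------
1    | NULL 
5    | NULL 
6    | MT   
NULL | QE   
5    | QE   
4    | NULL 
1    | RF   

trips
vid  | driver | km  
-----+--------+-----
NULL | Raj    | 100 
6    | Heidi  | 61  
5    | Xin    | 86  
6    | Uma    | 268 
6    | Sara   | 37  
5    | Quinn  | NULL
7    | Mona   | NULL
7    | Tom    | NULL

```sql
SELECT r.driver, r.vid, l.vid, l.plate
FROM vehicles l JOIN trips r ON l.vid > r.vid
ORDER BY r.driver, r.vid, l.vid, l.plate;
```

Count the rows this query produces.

2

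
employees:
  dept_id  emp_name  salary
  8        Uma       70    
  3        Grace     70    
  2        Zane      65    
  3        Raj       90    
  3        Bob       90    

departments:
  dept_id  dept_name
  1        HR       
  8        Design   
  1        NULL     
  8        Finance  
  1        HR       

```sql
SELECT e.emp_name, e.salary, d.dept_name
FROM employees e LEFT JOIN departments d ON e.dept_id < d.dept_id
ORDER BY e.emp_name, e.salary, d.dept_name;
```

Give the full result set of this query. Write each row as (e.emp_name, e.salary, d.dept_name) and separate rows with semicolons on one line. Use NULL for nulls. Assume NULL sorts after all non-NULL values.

(Bob, 90, Design); (Bob, 90, Finance); (Grace, 70, Design); (Grace, 70, Finance); (Raj, 90, Design); (Raj, 90, Finance); (Uma, 70, NULL); (Zane, 65, Design); (Zane, 65, Finance)

LEFT JOIN keeps every row from `employees`; unmatched rows get NULL for `departments`'s columns.
Matching on e.dept_id < d.dept_id.
Matched pairs: 8; unmatched e rows kept: 1.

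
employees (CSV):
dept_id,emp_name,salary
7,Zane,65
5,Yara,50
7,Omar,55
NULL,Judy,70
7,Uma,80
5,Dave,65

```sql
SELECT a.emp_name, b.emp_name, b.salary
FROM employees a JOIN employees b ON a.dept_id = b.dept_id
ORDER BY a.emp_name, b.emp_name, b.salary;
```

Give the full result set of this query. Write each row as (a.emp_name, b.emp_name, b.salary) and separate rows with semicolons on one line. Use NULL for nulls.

(Dave, Dave, 65); (Dave, Yara, 50); (Omar, Omar, 55); (Omar, Uma, 80); (Omar, Zane, 65); (Uma, Omar, 55); (Uma, Uma, 80); (Uma, Zane, 65); (Yara, Dave, 65); (Yara, Yara, 50); (Zane, Omar, 55); (Zane, Uma, 80); (Zane, Zane, 65)

INNER JOIN keeps only pairs where the ON condition holds.
Matching on a.dept_id = b.dept_id. A NULL in a compared column never satisfies the condition.
Matched pairs: 13.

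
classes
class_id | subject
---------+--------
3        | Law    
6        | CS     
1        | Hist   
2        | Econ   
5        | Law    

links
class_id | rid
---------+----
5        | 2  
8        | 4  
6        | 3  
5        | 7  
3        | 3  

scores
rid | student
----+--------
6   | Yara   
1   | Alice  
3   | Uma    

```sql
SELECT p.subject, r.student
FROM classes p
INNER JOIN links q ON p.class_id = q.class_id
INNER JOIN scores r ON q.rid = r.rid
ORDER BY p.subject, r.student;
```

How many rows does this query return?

Joins associate left-to-right: classes INNER JOIN links on class_id gives 4 intermediate row(s).
Then INNER JOIN `scores r` on rid: keep only rows whose q.rid appears in r.
Result: 2 row(s).

2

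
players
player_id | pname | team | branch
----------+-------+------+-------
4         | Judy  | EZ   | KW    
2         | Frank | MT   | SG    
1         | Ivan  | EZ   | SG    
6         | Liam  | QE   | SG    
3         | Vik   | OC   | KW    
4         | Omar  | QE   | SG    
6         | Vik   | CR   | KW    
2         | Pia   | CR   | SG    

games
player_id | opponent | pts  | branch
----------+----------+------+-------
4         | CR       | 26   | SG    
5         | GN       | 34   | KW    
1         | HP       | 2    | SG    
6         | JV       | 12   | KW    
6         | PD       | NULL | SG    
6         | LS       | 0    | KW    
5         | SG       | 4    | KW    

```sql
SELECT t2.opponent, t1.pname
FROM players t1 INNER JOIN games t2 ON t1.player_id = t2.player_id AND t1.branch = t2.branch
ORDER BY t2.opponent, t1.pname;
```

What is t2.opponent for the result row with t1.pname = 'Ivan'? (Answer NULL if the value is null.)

INNER JOIN keeps only pairs where the ON condition holds.
Matching on t1.player_id = t2.player_id AND t1.branch = t2.branch.
Matched pairs: 5.

HP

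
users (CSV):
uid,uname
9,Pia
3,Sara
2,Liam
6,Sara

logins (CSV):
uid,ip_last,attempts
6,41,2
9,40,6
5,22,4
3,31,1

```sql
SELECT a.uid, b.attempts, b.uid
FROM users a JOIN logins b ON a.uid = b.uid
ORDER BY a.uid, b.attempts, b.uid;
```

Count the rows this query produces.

INNER JOIN keeps only pairs where the ON condition holds.
Matching on a.uid = b.uid.
- uid=9: 1 matching b row(s), so 1 row(s) emitted.
- uid=3: 1 matching b row(s), so 1 row(s) emitted.
- uid=2: no matching b row, dropped.
- uid=6: 1 matching b row(s), so 1 row(s) emitted.
Total: 3 rows.

3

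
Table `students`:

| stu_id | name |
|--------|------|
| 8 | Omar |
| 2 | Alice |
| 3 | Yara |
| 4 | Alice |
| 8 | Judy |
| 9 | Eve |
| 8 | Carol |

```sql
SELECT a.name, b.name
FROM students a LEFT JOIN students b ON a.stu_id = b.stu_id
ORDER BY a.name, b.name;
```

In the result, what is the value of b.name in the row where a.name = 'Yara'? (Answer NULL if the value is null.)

LEFT JOIN keeps every row from `students a`; unmatched rows get NULL for `students b`'s columns.
Matching on a.stu_id = b.stu_id.
- a (stu_id=8) pairs with 3 row(s) of b.
- a (stu_id=2) pairs with 1 row(s) of b.
- a (stu_id=3) pairs with 1 row(s) of b.
- a (stu_id=4) pairs with 1 row(s) of b.
- a (stu_id=8) pairs with 3 row(s) of b.
- a (stu_id=9) pairs with 1 row(s) of b.
- a (stu_id=8) pairs with 3 row(s) of b.

Yara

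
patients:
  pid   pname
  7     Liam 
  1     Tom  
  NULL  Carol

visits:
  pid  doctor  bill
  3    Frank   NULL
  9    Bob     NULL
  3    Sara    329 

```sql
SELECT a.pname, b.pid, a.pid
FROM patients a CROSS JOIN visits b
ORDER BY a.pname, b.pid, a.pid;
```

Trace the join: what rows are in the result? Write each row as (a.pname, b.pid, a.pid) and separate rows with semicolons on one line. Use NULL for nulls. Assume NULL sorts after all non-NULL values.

CROSS JOIN pairs every row of `patients` with every row of `visits`: 3 × 3 = 9 rows.

(Carol, 3, NULL); (Carol, 3, NULL); (Carol, 9, NULL); (Liam, 3, 7); (Liam, 3, 7); (Liam, 9, 7); (Tom, 3, 1); (Tom, 3, 1); (Tom, 9, 1)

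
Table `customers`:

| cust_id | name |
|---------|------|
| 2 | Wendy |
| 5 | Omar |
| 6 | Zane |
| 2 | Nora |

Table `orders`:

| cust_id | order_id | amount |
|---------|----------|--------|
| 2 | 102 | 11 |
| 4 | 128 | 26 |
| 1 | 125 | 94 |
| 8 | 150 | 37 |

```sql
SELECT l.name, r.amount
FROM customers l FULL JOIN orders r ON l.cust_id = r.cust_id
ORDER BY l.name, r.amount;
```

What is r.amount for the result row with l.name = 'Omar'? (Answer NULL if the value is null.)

NULL

FULL OUTER JOIN keeps every row from both sides; unmatched rows get NULL for the other side's columns.
Matching on l.cust_id = r.cust_id.
Matched pairs: 2; unmatched l rows kept: 2; unmatched r rows kept: 3.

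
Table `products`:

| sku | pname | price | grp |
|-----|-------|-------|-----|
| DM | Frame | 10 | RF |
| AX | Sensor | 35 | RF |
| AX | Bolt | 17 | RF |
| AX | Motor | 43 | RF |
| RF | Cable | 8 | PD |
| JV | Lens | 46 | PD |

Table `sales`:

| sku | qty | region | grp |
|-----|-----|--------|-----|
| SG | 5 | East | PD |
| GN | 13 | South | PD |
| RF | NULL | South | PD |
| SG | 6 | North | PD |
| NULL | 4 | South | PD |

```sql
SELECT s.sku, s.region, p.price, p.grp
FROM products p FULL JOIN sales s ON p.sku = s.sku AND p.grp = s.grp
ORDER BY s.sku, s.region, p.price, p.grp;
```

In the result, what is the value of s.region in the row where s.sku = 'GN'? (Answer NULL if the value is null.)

South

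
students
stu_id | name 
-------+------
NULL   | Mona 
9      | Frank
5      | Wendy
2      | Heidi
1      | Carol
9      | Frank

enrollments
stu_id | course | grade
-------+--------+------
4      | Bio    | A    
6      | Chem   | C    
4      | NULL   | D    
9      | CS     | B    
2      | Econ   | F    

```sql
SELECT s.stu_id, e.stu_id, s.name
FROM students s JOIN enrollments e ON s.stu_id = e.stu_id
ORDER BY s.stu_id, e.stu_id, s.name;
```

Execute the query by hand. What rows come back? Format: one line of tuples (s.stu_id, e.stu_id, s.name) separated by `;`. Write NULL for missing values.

(2, 2, Heidi); (9, 9, Frank); (9, 9, Frank)

INNER JOIN keeps only pairs where the ON condition holds.
Matching on s.stu_id = e.stu_id. A NULL in a compared column never satisfies the condition.
- stu_id=NULL: no matching e row, dropped.
- stu_id=9: 1 matching e row(s), so 1 row(s) emitted.
- stu_id=5: no matching e row, dropped.
- stu_id=2: 1 matching e row(s), so 1 row(s) emitted.
- stu_id=1: no matching e row, dropped.
- stu_id=9: 1 matching e row(s), so 1 row(s) emitted.
After projecting and ordering:
s.stu_id | e.stu_id | s.name
2 | 2 | Heidi
9 | 9 | Frank
9 | 9 | Frank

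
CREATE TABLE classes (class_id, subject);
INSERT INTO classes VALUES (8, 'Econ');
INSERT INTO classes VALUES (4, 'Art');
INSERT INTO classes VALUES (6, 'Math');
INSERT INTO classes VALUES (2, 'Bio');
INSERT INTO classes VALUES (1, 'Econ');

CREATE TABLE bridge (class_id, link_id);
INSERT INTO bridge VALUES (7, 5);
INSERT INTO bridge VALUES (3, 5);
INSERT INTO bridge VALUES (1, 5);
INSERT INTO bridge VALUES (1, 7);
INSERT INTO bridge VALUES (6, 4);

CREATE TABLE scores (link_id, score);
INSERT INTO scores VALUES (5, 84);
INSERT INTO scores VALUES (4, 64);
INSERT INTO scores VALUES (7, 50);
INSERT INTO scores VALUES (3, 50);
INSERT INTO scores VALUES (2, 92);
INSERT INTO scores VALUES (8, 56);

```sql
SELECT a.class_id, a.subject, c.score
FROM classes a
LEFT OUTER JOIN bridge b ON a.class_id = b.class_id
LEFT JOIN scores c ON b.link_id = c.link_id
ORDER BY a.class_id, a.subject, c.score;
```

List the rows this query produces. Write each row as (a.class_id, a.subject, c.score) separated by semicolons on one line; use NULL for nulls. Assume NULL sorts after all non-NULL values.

Evaluate left to right. First `classes a LEFT JOIN bridge b` on class_id: 6 row(s).
Then LEFT JOIN `scores c` on link_id: each of those 6 rows is kept; rows whose b.link_id has no match in c get NULL for c's columns.

(1, Econ, 50); (1, Econ, 84); (2, Bio, NULL); (4, Art, NULL); (6, Math, 64); (8, Econ, NULL)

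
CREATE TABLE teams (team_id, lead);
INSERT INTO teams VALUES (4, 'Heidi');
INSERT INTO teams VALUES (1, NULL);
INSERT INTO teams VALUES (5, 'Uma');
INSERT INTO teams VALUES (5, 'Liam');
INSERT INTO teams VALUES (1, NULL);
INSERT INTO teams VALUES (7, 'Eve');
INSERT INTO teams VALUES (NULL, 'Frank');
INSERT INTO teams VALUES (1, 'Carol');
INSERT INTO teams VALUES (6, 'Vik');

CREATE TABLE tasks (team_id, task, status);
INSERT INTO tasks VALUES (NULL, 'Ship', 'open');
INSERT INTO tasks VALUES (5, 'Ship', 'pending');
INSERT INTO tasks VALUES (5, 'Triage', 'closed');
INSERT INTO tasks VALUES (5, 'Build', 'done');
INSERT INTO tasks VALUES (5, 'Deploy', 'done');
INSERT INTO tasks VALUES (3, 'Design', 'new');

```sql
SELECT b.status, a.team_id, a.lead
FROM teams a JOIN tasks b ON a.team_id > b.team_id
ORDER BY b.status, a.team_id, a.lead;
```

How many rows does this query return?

13

INNER JOIN keeps only pairs where the ON condition holds.
Matching on a.team_id > b.team_id. A NULL in a compared column never satisfies the condition.
- a row (team_id=4): matches 1 b row(s) → 1 output row(s).
- a row (team_id=1): no match → dropped.
- a row (team_id=5): matches 1 b row(s) → 1 output row(s).
- a row (team_id=5): matches 1 b row(s) → 1 output row(s).
- a row (team_id=1): no match → dropped.
- a row (team_id=7): matches 5 b row(s) → 5 output row(s).
- a row (team_id=NULL): no match → dropped.
- a row (team_id=1): no match → dropped.
- a row (team_id=6): matches 5 b row(s) → 5 output row(s).
Total: 13 rows.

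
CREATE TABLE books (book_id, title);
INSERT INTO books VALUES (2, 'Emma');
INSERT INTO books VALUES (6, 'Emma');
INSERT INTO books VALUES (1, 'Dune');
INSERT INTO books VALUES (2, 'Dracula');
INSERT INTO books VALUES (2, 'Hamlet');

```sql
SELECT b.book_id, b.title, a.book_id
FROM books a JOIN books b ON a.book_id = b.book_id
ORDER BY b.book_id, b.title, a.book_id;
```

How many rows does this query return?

11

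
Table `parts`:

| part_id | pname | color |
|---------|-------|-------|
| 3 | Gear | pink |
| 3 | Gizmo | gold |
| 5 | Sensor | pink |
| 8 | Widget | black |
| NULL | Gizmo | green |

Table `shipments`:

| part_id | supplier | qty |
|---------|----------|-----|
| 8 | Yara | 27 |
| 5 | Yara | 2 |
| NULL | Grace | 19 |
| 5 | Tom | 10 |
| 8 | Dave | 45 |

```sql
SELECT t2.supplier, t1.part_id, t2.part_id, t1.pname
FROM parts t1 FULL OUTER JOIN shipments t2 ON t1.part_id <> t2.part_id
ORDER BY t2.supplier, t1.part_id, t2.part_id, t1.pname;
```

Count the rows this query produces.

14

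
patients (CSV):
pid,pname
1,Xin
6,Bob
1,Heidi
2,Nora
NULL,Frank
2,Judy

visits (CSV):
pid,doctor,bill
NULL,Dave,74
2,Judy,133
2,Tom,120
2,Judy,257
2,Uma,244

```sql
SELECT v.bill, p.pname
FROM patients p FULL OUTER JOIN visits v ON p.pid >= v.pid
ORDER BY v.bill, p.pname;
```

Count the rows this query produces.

FULL OUTER JOIN keeps every row from both sides; unmatched rows get NULL for the other side's columns.
Matching on p.pid >= v.pid. A NULL in a compared column never satisfies the condition.
Matched pairs: 12; unmatched p rows kept: 3; unmatched v rows kept: 1.
Total: 12 matched + 4 padded = 16 rows.

16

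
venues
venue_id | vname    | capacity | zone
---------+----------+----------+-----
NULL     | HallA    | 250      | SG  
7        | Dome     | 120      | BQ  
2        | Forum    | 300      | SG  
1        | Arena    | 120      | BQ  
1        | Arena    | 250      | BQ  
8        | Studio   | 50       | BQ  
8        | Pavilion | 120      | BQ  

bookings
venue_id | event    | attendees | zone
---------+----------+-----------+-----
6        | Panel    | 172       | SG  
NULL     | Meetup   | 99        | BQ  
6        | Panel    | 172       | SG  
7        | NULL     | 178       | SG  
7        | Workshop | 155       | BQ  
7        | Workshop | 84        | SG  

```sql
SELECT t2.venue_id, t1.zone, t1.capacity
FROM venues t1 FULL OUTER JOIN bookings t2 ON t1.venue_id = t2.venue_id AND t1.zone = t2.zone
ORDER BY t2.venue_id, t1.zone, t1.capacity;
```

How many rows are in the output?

12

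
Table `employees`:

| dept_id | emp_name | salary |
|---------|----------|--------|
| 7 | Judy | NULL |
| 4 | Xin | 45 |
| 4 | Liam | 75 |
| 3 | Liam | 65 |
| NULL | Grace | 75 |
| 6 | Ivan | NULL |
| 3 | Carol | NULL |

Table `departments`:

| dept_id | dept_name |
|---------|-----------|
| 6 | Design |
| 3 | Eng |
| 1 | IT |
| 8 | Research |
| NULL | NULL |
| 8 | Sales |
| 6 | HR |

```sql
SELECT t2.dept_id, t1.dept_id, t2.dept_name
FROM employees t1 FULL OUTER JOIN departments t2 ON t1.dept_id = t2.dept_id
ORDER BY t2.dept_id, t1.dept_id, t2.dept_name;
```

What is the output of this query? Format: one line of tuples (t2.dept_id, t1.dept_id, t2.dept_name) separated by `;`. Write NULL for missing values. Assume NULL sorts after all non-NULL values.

FULL OUTER JOIN keeps every row from both sides; unmatched rows get NULL for the other side's columns.
Matching on t1.dept_id = t2.dept_id. A NULL in a compared column never satisfies the condition.
Matched pairs: 4; unmatched t1 rows kept: 4; unmatched t2 rows kept: 4.

(1, NULL, IT); (3, 3, Eng); (3, 3, Eng); (6, 6, Design); (6, 6, HR); (8, NULL, Research); (8, NULL, Sales); (NULL, 4, NULL); (NULL, 4, NULL); (NULL, 7, NULL); (NULL, NULL, NULL); (NULL, NULL, NULL)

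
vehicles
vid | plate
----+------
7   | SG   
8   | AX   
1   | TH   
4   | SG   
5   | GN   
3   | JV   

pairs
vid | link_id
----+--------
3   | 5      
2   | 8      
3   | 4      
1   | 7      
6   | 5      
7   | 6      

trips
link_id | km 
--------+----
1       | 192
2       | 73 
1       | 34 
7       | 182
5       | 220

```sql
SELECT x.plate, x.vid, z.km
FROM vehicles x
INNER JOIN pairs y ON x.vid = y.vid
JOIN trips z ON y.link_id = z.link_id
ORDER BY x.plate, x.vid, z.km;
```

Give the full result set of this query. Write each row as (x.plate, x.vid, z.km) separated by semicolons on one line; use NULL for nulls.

Evaluate left to right. First `vehicles x INNER JOIN pairs y` on vid: 4 row(s).
Then INNER JOIN `trips z` on link_id: keep only rows whose y.link_id appears in z.

(JV, 3, 220); (TH, 1, 182)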